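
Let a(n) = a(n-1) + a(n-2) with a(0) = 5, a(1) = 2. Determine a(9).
Computing the sequence terms:
5, 2, 7, 9, 16, 25, 41, 66, 107, 173

173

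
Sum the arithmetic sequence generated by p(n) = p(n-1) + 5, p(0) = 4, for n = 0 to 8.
Computing the sequence terms: 4, 9, 14, 19, 24, 29, 34, 39, 44
Adding these values together:

216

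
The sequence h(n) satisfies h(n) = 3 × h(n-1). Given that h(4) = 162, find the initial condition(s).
In general h(n) = 3ⁿ · h(0). At n = 4: h(0) = h(4) / 3^4 = 162 / 81 = 2.

h(0) = 2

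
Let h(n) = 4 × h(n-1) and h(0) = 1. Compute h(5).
Computing step by step:
h(0) = 1
h(1) = 4 × 1 = 4
h(2) = 4 × 4 = 16
h(3) = 4 × 16 = 64
h(4) = 4 × 64 = 256
h(5) = 4 × 256 = 1024

1024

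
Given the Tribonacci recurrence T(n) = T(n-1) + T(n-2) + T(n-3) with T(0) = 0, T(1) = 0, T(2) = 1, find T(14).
Computing the sequence terms:
0, 0, 1, 1, 2, 4, 7, 13, 24, 44, 81, 149, 274, 504, 927

927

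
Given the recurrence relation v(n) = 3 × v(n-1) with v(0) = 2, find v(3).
Computing step by step:
v(0) = 2
v(1) = 3 × 2 = 6
v(2) = 3 × 6 = 18
v(3) = 3 × 18 = 54

54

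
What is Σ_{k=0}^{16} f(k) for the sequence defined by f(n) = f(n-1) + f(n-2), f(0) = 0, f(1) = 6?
Computing the sequence terms: 0, 6, 6, 12, 18, 30, 48, 78, 126, 204, 330, 534, 864, 1398, 2262, 3660, 5922
Adding these values together:

15498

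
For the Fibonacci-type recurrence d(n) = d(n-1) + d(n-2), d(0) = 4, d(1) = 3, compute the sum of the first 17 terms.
Computing the sequence terms: 4, 3, 7, 10, 17, 27, 44, 71, 115, 186, 301, 487, 788, 1275, 2063, 3338, 5401
Adding these values together:

14137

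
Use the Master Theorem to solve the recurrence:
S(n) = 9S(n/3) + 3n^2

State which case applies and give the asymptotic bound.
Master Theorem template: S(n) = a·S(n/b) + f(n).
Here: a=9, b=3, f(n)=3n^2
Compute log_b(a) = log_3(9) = 2.
f(n) = 3n^2 = Θ(n^2). Case 2: S(n) = Θ(n^2 log n).

Case 2: S(n) = Θ(n^2 log n)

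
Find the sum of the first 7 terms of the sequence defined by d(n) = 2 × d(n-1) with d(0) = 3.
Computing the sequence terms: 3, 6, 12, 24, 48, 96, 192
Adding these values together:

381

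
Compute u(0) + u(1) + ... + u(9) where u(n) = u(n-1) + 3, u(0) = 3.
Computing the sequence terms: 3, 6, 9, 12, 15, 18, 21, 24, 27, 30
Adding these values together:

165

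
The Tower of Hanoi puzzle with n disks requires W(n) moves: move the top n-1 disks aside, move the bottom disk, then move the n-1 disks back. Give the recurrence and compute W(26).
Moving n disks = move the top n-1 disks aside (W(n-1) moves) + move the largest disk (1 move) + move the n-1 disks back on top (W(n-1) moves), so W(n) = 2W(n-1) + 1, with W(1) = 1 (a single disk takes one move).
First terms: 1, 3, 7, 15, 31, 63, … — each is one less than a power of 2. Indeed W(n) + 1 = 2(W(n-1) + 1) with W(1) + 1 = 2, so W(n) + 1 = 2ⁿ and W(n) = 2ⁿ - 1.
Hence W(26) = 2^26 - 1 = 67108864 - 1 = 67108863.

W(n) = 2W(n-1) + 1, W(1) = 1; W(26) = 67108863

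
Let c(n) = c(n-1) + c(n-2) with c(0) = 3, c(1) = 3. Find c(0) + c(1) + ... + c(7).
Computing the sequence terms: 3, 3, 6, 9, 15, 24, 39, 63
Adding these values together:

162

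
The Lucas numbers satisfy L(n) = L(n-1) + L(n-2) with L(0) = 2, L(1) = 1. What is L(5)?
Computing the sequence terms:
2, 1, 3, 4, 7, 11

11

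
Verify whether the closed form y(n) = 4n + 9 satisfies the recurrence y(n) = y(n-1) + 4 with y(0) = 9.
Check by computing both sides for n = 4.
From the recurrence with y(0) = 9:
  y(0) = 9, y(1) = 13, y(2) = 17, y(3) = 21, y(4) = 25
  so the recurrence gives y(4) = 25.
From the proposed closed form y(n) = 4n + 9:
  y(4) = 25.
Both sides give 25 at n = 4, and the initial condition(s) match, so the closed form is consistent.

Yes, the closed form is correct.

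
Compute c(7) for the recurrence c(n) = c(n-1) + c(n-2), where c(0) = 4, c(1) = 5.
Computing the sequence terms:
4, 5, 9, 14, 23, 37, 60, 97

97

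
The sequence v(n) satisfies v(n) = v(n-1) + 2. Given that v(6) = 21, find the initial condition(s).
v(6) = v(0) + 6·2, so v(0) = 21 - 12 = 9.

v(0) = 9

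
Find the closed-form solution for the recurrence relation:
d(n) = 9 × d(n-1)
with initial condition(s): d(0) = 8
Recurrence: d(n) = 9 × d(n-1), initial: d(0) = 8.
Each term is 9 times the previous, so this is geometric with ratio 9. After n steps: d(n) = d(0)·9ⁿ = 8·9ⁿ.

d(n) = 8·9ⁿ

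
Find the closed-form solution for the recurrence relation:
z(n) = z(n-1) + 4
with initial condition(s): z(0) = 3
Recurrence: z(n) = z(n-1) + 4, initial: z(0) = 3.
Each step adds 4, so z(n) = z(0) + 4n = 4n + 3.

z(n) = 4n + 3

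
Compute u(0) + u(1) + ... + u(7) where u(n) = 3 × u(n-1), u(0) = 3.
Computing the sequence terms: 3, 9, 27, 81, 243, 729, 2187, 6561
Adding these values together:

9840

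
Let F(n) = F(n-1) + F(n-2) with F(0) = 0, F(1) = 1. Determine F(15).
Computing the sequence terms:
0, 1, 1, 2, 3, 5, 8, 13, 21, 34, 55, 89, 144, 233, 377, 610

610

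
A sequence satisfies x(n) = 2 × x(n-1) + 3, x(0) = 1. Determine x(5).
Computing step by step:
x(0) = 1
x(1) = 2 × 1 + 3 = 5
x(2) = 2 × 5 + 3 = 13
x(3) = 2 × 13 + 3 = 29
x(4) = 2 × 29 + 3 = 61
x(5) = 2 × 61 + 3 = 125

125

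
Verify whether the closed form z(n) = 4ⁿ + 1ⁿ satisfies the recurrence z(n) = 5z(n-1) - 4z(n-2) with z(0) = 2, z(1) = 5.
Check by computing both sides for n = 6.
From the recurrence with z(0) = 2, z(1) = 5:
  z(0) = 2, z(1) = 5, z(2) = 17, z(3) = 65, z(4) = 257, z(5) = 1025, z(6) = 4097
  so the recurrence gives z(6) = 4097.
From the proposed closed form z(n) = 4ⁿ + 1ⁿ:
  z(6) = 4097.
Both sides give 4097 at n = 6, and the initial condition(s) match, so the closed form is consistent.

Yes, the closed form is correct.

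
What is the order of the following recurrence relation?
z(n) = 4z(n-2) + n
The order is the largest lag k for which z(n-k) appears. Here the deepest term is z(n-2) (the n term is non-homogeneous and does not affect the order), so the order is 2.

Order 2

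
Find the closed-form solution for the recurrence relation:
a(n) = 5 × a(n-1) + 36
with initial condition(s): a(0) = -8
Recurrence: a(n) = 5 × a(n-1) + 36, initial: a(0) = -8.
Try a(n) = A·5ⁿ + C. Substituting: A·5ⁿ + C = 5(A·5ⁿ⁻¹ + C) + 36 = A·5ⁿ + 5C + 36, so C = 5C + 36, giving C = -9. Then a(0) = A - 9 = -8 gives A = 1.

a(n) = 5ⁿ - 9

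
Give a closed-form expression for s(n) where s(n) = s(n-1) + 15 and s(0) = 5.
Recurrence: s(n) = s(n-1) + 15, initial: s(0) = 5.
Each step adds 15, so s(n) = s(0) + 15n = 15n + 5.

s(n) = 15n + 5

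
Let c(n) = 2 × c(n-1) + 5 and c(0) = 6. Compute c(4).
Computing step by step:
c(0) = 6
c(1) = 2 × 6 + 5 = 17
c(2) = 2 × 17 + 5 = 39
c(3) = 2 × 39 + 5 = 83
c(4) = 2 × 83 + 5 = 171

171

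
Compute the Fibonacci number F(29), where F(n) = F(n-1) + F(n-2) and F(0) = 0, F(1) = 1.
Computing the sequence terms:
0, 1, 1, 2, 3, 5, 8, 13, 21, 34, 55, 89, 144, 233, 377, 610, 987, 1597, 2584, 4181, 6765, 10946, 17711, 28657, 46368, 75025, 121393, 196418, 317811, 514229

514229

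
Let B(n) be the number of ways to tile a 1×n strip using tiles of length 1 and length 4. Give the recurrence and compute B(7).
Condition on the last tile: it has length 1 (leaving a 1×(n-1) strip) or length 4 (leaving a 1×(n-4) strip), so B(n) = B(n-1) + B(n-4) (order-4 linear recurrence).
For 0 ≤ i < 4 only unit tiles fit, so B(i) = 1.
Iterating the recurrence: B(4) = 2, B(5) = 3, B(6) = 4, B(7) = 5.

B(n) = B(n-1) + B(n-4), with B(i) = 1 for 0 ≤ i < 4; B(7) = 5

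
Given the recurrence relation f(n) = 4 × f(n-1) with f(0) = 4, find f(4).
Computing step by step:
f(0) = 4
f(1) = 4 × 4 = 16
f(2) = 4 × 16 = 64
f(3) = 4 × 64 = 256
f(4) = 4 × 256 = 1024

1024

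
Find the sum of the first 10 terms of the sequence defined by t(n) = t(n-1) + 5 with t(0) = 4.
Computing the sequence terms: 4, 9, 14, 19, 24, 29, 34, 39, 44, 49
Adding these values together:

265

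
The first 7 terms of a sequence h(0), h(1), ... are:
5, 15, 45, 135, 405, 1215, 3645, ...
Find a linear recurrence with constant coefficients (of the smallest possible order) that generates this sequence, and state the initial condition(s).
Look for the lowest-order linear relation among consecutive terms.
Observation: each term is 3× the previous.
Check at n=2: 3·15 = 45. ✓

h(n) = 3 × h(n-1), h(0) = 5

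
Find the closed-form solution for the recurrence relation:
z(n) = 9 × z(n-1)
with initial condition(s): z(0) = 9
Recurrence: z(n) = 9 × z(n-1), initial: z(0) = 9.
Each term is 9 times the previous, so this is geometric with ratio 9. After n steps: z(n) = z(0)·9ⁿ = 9·9ⁿ.

z(n) = 9·9ⁿ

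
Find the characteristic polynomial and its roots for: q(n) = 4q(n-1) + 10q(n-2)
Substitute q(n) = rⁿ and divide through by rⁿ⁻²: r² - 4r - 10 = 0
Discriminant: 4² + 4·10 = 56, not a perfect square, so by the quadratic formula r = (4 ± √56)/2.
General solution: q(n) = A·r₁ⁿ + B·r₂ⁿ where r₁,r₂ = (4 ± √56)/2

Characteristic: r² - 4r - 10 = 0, Roots: r = (4 ± √56)/2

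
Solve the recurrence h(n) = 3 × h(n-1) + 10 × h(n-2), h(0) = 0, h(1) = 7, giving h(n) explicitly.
Recurrence: h(n) = 3 × h(n-1) + 10 × h(n-2), initial: h(0) = 0, h(1) = 7.
Characteristic equation: r² - 3r - 10 = 0, which factors as (r - 5)(r + 2) = 0, so r = 5, -2. General solution h(n) = A·5ⁿ + B·(-2)ⁿ. From h(0) = 0: A + B = 0. From h(1) = 7: 5A - 2B = 7. Solving gives A = 1, B = -1.

h(n) = 5ⁿ - (-2)ⁿ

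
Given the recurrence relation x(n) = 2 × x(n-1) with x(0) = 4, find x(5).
Computing step by step:
x(0) = 4
x(1) = 2 × 4 = 8
x(2) = 2 × 8 = 16
x(3) = 2 × 16 = 32
x(4) = 2 × 32 = 64
x(5) = 2 × 64 = 128

128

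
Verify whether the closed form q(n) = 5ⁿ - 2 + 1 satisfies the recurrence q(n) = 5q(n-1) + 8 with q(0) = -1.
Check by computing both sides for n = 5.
From the recurrence with q(0) = -1:
  q(0) = -1, q(1) = 3, q(2) = 23, q(3) = 123, q(4) = 623, q(5) = 3123
  so the recurrence gives q(5) = 3123.
From the proposed closed form q(n) = 5ⁿ - 2 + 1:
  q(5) = 3124.
The recurrence gives 3123 but the closed form gives 3124, so the closed form does not satisfy the recurrence.

No, the closed form is incorrect.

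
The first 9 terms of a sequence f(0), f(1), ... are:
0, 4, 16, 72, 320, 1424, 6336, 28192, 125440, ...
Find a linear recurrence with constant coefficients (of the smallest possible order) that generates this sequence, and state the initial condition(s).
Look for the lowest-order linear relation among consecutive terms.
Observation: f(n) - 4·f(n-1) - (2)·f(n-2) = 0 holds for the shown terms, and no order-1 relation f(n) = α·f(n-1) + β fits.
Check at n=3: 4·16 + (2)·4 = 72. ✓

f(n) = 4f(n-1) + 2f(n-2), f(0) = 0, f(1) = 4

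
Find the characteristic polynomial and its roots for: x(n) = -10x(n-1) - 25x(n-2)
Substitute x(n) = rⁿ and divide through by rⁿ⁻²: r² + 10r + 25 = 0
Factor: (r + 5)² = 0, so r = -5 (double root).
General solution: x(n) = (A + Bn)·(-5)ⁿ

Characteristic: r² + 10r + 25 = 0, Roots: r = -5 (double root)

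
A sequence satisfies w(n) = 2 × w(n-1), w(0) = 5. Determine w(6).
Computing step by step:
w(0) = 5
w(1) = 2 × 5 = 10
w(2) = 2 × 10 = 20
w(3) = 2 × 20 = 40
w(4) = 2 × 40 = 80
w(5) = 2 × 80 = 160
w(6) = 2 × 160 = 320

320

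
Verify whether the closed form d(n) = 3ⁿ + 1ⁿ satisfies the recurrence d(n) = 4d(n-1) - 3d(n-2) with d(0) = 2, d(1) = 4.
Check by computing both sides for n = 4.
From the recurrence with d(0) = 2, d(1) = 4:
  d(0) = 2, d(1) = 4, d(2) = 10, d(3) = 28, d(4) = 82
  so the recurrence gives d(4) = 82.
From the proposed closed form d(n) = 3ⁿ + 1ⁿ:
  d(4) = 82.
Both sides give 82 at n = 4, and the initial condition(s) match, so the closed form is consistent.

Yes, the closed form is correct.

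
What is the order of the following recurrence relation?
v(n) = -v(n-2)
The order is the largest lag k for which v(n-k) appears. Here the deepest term is v(n-2), so the order is 2.

Order 2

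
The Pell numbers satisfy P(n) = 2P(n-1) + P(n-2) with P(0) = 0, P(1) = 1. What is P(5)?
Computing the sequence terms:
0, 1, 2, 5, 12, 29

29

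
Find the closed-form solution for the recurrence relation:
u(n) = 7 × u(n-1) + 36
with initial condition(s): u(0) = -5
Recurrence: u(n) = 7 × u(n-1) + 36, initial: u(0) = -5.
Try u(n) = A·7ⁿ + C. Substituting: A·7ⁿ + C = 7(A·7ⁿ⁻¹ + C) + 36 = A·7ⁿ + 7C + 36, so C = 7C + 36, giving C = -6. Then u(0) = A - 6 = -5 gives A = 1.

u(n) = 7ⁿ - 6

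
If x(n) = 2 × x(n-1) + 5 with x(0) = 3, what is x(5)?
Computing step by step:
x(0) = 3
x(1) = 2 × 3 + 5 = 11
x(2) = 2 × 11 + 5 = 27
x(3) = 2 × 27 + 5 = 59
x(4) = 2 × 59 + 5 = 123
x(5) = 2 × 123 + 5 = 251

251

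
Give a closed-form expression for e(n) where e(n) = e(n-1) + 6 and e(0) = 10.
Recurrence: e(n) = e(n-1) + 6, initial: e(0) = 10.
Each step adds 6, so e(n) = e(0) + 6n = 6n + 10.

e(n) = 6n + 10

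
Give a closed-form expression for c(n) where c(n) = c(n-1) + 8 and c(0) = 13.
Recurrence: c(n) = c(n-1) + 8, initial: c(0) = 13.
Each step adds 8, so c(n) = c(0) + 8n = 8n + 13.

c(n) = 8n + 13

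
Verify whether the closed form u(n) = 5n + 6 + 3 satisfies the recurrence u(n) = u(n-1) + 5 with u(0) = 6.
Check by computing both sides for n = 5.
From the recurrence with u(0) = 6:
  u(0) = 6, u(1) = 11, u(2) = 16, u(3) = 21, u(4) = 26, u(5) = 31
  so the recurrence gives u(5) = 31.
From the proposed closed form u(n) = 5n + 6 + 3:
  u(5) = 34.
The recurrence gives 31 but the closed form gives 34, so the closed form does not satisfy the recurrence.

No, the closed form is incorrect.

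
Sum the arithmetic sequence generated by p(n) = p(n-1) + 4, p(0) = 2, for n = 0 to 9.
Computing the sequence terms: 2, 6, 10, 14, 18, 22, 26, 30, 34, 38
Adding these values together:

200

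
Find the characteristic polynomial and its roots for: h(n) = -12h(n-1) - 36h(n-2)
Substitute h(n) = rⁿ and divide through by rⁿ⁻²: r² + 12r + 36 = 0
Factor: (r + 6)² = 0, so r = -6 (double root).
General solution: h(n) = (A + Bn)·(-6)ⁿ

Characteristic: r² + 12r + 36 = 0, Roots: r = -6 (double root)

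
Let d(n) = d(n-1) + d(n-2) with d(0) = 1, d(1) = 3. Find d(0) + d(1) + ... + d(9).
Computing the sequence terms: 1, 3, 4, 7, 11, 18, 29, 47, 76, 123
Adding these values together:

319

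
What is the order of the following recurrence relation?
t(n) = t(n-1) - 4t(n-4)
The order is the largest lag k for which t(n-k) appears. Here the deepest term is t(n-4), so the order is 4.

Order 4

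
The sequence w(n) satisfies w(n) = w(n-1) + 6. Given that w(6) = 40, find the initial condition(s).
w(6) = w(0) + 6·6, so w(0) = 40 - 36 = 4.

w(0) = 4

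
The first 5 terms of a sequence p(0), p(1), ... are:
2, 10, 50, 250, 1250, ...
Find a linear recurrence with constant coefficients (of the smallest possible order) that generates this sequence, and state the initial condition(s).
Look for the lowest-order linear relation among consecutive terms.
Observation: each term is 5× the previous.
Check at n=2: 5·10 = 50. ✓

p(n) = 5 × p(n-1), p(0) = 2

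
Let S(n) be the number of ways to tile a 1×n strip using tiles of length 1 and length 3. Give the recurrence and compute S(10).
Condition on the last tile: it has length 1 (leaving a 1×(n-1) strip) or length 3 (leaving a 1×(n-3) strip), so S(n) = S(n-1) + S(n-3) (order-3 linear recurrence).
For 0 ≤ i < 3 only unit tiles fit, so S(i) = 1.
Iterating the recurrence: S(3) = 2, S(4) = 3, S(5) = 4, S(6) = 6, S(7) = 9, S(8) = 13, S(9) = 19, S(10) = 28.

S(n) = S(n-1) + S(n-3), with S(i) = 1 for 0 ≤ i < 3; S(10) = 28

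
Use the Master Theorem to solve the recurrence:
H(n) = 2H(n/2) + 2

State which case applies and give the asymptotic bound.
Master Theorem template: H(n) = a·H(n/b) + f(n).
Here: a=2, b=2, f(n)=2
Compute log_b(a) = log_2(2) = 1.
f(n) = 2 = O(n^(1-ε)) with ε = 1. Case 1: H(n) = Θ(n^log_b(a)) = Θ(n).

Case 1: H(n) = Θ(n)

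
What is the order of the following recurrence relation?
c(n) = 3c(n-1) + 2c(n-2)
The order is the largest lag k for which c(n-k) appears. Here the deepest term is c(n-2), so the order is 2.

Order 2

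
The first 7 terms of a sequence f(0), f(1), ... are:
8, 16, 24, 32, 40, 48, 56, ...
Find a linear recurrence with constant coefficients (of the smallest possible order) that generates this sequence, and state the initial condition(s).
Look for the lowest-order linear relation among consecutive terms.
Observation: consecutive differences are constant (= 8).
Check at n=2: 1·16 + 8 = 24. ✓

f(n) = f(n-1) + 8, f(0) = 8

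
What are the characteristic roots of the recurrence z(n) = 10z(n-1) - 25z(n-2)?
Substitute z(n) = rⁿ and divide through by rⁿ⁻²: r² - 10r + 25 = 0
Factor: (r - 5)² = 0, so r = 5 (double root).
General solution: z(n) = (A + Bn)·5ⁿ

Characteristic: r² - 10r + 25 = 0, Roots: r = 5 (double root)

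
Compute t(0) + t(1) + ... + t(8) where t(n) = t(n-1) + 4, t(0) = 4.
Computing the sequence terms: 4, 8, 12, 16, 20, 24, 28, 32, 36
Adding these values together:

180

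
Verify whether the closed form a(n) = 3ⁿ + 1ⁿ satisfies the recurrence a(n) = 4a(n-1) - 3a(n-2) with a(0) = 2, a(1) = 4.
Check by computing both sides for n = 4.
From the recurrence with a(0) = 2, a(1) = 4:
  a(0) = 2, a(1) = 4, a(2) = 10, a(3) = 28, a(4) = 82
  so the recurrence gives a(4) = 82.
From the proposed closed form a(n) = 3ⁿ + 1ⁿ:
  a(4) = 82.
Both sides give 82 at n = 4, and the initial condition(s) match, so the closed form is consistent.

Yes, the closed form is correct.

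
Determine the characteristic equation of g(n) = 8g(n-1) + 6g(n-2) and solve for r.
Substitute g(n) = rⁿ and divide through by rⁿ⁻²: r² - 8r - 6 = 0
Discriminant: 8² + 4·6 = 88, not a perfect square, so by the quadratic formula r = (8 ± √88)/2.
General solution: g(n) = A·r₁ⁿ + B·r₂ⁿ where r₁,r₂ = (8 ± √88)/2

Characteristic: r² - 8r - 6 = 0, Roots: r = (8 ± √88)/2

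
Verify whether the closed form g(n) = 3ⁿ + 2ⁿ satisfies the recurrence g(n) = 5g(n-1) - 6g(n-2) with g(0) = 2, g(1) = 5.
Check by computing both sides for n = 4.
From the recurrence with g(0) = 2, g(1) = 5:
  g(0) = 2, g(1) = 5, g(2) = 13, g(3) = 35, g(4) = 97
  so the recurrence gives g(4) = 97.
From the proposed closed form g(n) = 3ⁿ + 2ⁿ:
  g(4) = 97.
Both sides give 97 at n = 4, and the initial condition(s) match, so the closed form is consistent.

Yes, the closed form is correct.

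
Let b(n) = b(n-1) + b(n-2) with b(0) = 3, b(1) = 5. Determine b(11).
Computing the sequence terms:
3, 5, 8, 13, 21, 34, 55, 89, 144, 233, 377, 610

610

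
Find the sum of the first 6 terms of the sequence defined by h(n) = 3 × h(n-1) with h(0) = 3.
Computing the sequence terms: 3, 9, 27, 81, 243, 729
Adding these values together:

1092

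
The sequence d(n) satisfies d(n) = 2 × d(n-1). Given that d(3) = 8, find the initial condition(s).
In general d(n) = 2ⁿ · d(0). At n = 3: d(0) = d(3) / 2^3 = 8 / 8 = 1.

d(0) = 1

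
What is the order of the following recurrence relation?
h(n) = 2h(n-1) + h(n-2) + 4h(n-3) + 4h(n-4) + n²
The order is the largest lag k for which h(n-k) appears. Here the deepest term is h(n-4) (the n² term is non-homogeneous and does not affect the order), so the order is 4.

Order 4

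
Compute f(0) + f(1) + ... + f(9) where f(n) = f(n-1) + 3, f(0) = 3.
Computing the sequence terms: 3, 6, 9, 12, 15, 18, 21, 24, 27, 30
Adding these values together:

165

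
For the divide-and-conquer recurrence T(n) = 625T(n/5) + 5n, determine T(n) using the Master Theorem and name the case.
Master Theorem template: T(n) = a·T(n/b) + f(n).
Here: a=625, b=5, f(n)=5n
Compute log_b(a) = log_5(625) = 4.
f(n) = 5n = O(n^(4-ε)) with ε = 3. Case 1: T(n) = Θ(n^log_b(a)) = Θ(n^4).

Case 1: T(n) = Θ(n^4)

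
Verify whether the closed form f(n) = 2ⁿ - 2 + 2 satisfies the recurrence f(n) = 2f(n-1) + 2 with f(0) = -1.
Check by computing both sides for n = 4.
From the recurrence with f(0) = -1:
  f(0) = -1, f(1) = 0, f(2) = 2, f(3) = 6, f(4) = 14
  so the recurrence gives f(4) = 14.
From the proposed closed form f(n) = 2ⁿ - 2 + 2:
  f(4) = 16.
The recurrence gives 14 but the closed form gives 16, so the closed form does not satisfy the recurrence.

No, the closed form is incorrect.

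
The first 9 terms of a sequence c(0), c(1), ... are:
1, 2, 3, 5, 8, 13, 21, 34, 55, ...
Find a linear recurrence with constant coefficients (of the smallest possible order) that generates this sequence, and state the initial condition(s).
Look for the lowest-order linear relation among consecutive terms.
Observation: c(n) - 1·c(n-1) - (1)·c(n-2) = 0 holds for the shown terms, and no order-1 relation c(n) = α·c(n-1) + β fits.
Check at n=3: 1·3 + (1)·2 = 5. ✓

c(n) = c(n-1) + c(n-2), c(0) = 1, c(1) = 2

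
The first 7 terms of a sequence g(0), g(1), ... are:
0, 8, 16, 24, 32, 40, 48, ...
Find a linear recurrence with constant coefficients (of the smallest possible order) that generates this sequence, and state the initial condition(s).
Look for the lowest-order linear relation among consecutive terms.
Observation: consecutive differences are constant (= 8).
Check at n=2: 1·8 + 8 = 16. ✓

g(n) = g(n-1) + 8, g(0) = 0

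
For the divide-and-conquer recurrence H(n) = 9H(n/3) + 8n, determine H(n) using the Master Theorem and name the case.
Master Theorem template: H(n) = a·H(n/b) + f(n).
Here: a=9, b=3, f(n)=8n
Compute log_b(a) = log_3(9) = 2.
f(n) = 8n = O(n^(2-ε)) with ε = 1. Case 1: H(n) = Θ(n^log_b(a)) = Θ(n^2).

Case 1: H(n) = Θ(n^2)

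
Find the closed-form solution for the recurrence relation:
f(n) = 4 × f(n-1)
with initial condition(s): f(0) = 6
Recurrence: f(n) = 4 × f(n-1), initial: f(0) = 6.
Each term is 4 times the previous, so this is geometric with ratio 4. After n steps: f(n) = f(0)·4ⁿ = 6·4ⁿ.

f(n) = 6·4ⁿ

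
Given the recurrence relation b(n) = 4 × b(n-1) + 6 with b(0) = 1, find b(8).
Computing step by step:
b(0) = 1
b(1) = 4 × 1 + 6 = 10
b(2) = 4 × 10 + 6 = 46
b(3) = 4 × 46 + 6 = 190
b(4) = 4 × 190 + 6 = 766
b(5) = 4 × 766 + 6 = 3070
b(6) = 4 × 3070 + 6 = 12286
b(7) = 4 × 12286 + 6 = 49150
b(8) = 4 × 49150 + 6 = 196606

196606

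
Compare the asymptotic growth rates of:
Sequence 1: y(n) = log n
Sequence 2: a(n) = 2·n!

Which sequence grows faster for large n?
Comparing growth rates:
Growth-rate hierarchy: log n ≺ any polynomial ≺ any exponential cⁿ (c>1) ≺ n! ≺ nⁿ.
factorial dominates logarithmic asymptotically.

a(n) grows faster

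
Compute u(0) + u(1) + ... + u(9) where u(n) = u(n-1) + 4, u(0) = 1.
Computing the sequence terms: 1, 5, 9, 13, 17, 21, 25, 29, 33, 37
Adding these values together:

190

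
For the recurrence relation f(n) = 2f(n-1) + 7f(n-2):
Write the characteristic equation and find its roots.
Substitute f(n) = rⁿ and divide through by rⁿ⁻²: r² - 2r - 7 = 0
Discriminant: 2² + 4·7 = 32, not a perfect square, so by the quadratic formula r = (2 ± √32)/2.
General solution: f(n) = A·r₁ⁿ + B·r₂ⁿ where r₁,r₂ = (2 ± √32)/2

Characteristic: r² - 2r - 7 = 0, Roots: r = (2 ± √32)/2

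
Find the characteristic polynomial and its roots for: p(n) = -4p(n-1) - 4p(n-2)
Substitute p(n) = rⁿ and divide through by rⁿ⁻²: r² + 4r + 4 = 0
Factor: (r + 2)² = 0, so r = -2 (double root).
General solution: p(n) = (A + Bn)·(-2)ⁿ

Characteristic: r² + 4r + 4 = 0, Roots: r = -2 (double root)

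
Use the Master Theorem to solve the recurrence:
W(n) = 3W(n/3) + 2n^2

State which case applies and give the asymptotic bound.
Master Theorem template: W(n) = a·W(n/b) + f(n).
Here: a=3, b=3, f(n)=2n^2
Compute log_b(a) = log_3(3) = 1.
f(n) = 2n^2 = Ω(n^(1+ε)) with ε = 1, and the regularity condition holds (a·f(n/b) = (a/b^2)·f(n) with a/b^2 = 3^-1 < 1). Case 3: W(n) = Θ(f(n)) = Θ(n^2).

Case 3: W(n) = Θ(n^2)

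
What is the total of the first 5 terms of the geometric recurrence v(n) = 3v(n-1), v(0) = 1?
Computing the sequence terms: 1, 3, 9, 27, 81
Adding these values together:

121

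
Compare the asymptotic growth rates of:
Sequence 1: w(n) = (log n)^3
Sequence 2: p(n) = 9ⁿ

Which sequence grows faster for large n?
Comparing growth rates:
Growth-rate hierarchy: log n ≺ any polynomial ≺ any exponential cⁿ (c>1) ≺ n! ≺ nⁿ.
exponential base 9 dominates polylogarithmic (log n)^3 asymptotically.

p(n) grows faster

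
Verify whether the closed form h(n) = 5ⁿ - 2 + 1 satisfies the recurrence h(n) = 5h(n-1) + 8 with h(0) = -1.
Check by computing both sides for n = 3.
From the recurrence with h(0) = -1:
  h(0) = -1, h(1) = 3, h(2) = 23, h(3) = 123
  so the recurrence gives h(3) = 123.
From the proposed closed form h(n) = 5ⁿ - 2 + 1:
  h(3) = 124.
The recurrence gives 123 but the closed form gives 124, so the closed form does not satisfy the recurrence.

No, the closed form is incorrect.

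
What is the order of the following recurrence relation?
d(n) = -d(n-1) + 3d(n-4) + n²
The order is the largest lag k for which d(n-k) appears. Here the deepest term is d(n-4) (the n² term is non-homogeneous and does not affect the order), so the order is 4.

Order 4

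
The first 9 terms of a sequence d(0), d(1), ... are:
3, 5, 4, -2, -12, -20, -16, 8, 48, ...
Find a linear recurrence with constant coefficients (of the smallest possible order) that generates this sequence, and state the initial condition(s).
Look for the lowest-order linear relation among consecutive terms.
Observation: d(n) - 2·d(n-1) - (-2)·d(n-2) = 0 holds for the shown terms, and no order-1 relation d(n) = α·d(n-1) + β fits.
Check at n=3: 2·4 + (-2)·5 = -2. ✓

d(n) = 2d(n-1) - 2d(n-2), d(0) = 3, d(1) = 5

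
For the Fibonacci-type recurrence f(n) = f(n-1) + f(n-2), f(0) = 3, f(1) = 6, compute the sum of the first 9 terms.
Computing the sequence terms: 3, 6, 9, 15, 24, 39, 63, 102, 165
Adding these values together:

426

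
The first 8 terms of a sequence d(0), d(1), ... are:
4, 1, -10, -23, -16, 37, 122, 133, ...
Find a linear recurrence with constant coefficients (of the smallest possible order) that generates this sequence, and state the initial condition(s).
Look for the lowest-order linear relation among consecutive terms.
Observation: d(n) - 2·d(n-1) - (-3)·d(n-2) = 0 holds for the shown terms, and no order-1 relation d(n) = α·d(n-1) + β fits.
Check at n=3: 2·-10 + (-3)·1 = -23. ✓

d(n) = 2d(n-1) - 3d(n-2), d(0) = 4, d(1) = 1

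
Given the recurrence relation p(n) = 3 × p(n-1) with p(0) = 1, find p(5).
Computing step by step:
p(0) = 1
p(1) = 3 × 1 = 3
p(2) = 3 × 3 = 9
p(3) = 3 × 9 = 27
p(4) = 3 × 27 = 81
p(5) = 3 × 81 = 243

243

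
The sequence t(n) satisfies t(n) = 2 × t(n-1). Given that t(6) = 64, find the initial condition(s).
In general t(n) = 2ⁿ · t(0). At n = 6: t(0) = t(6) / 2^6 = 64 / 64 = 1.

t(0) = 1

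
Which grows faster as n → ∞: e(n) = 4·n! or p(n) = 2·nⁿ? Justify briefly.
Comparing growth rates:
Growth-rate hierarchy: log n ≺ any polynomial ≺ any exponential cⁿ (c>1) ≺ n! ≺ nⁿ.
super-exponential nⁿ dominates factorial asymptotically.

p(n) grows faster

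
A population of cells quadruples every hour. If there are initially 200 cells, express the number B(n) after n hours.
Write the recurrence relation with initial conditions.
Each hour multiplies the count by 4, so the count after n hours depends only on the count after n-1 hours: B(n) = 4 × B(n-1). The starting count gives B(0) = 200.
Unrolling n times gives the closed form B(n) = 200 × 4ⁿ.

B(n) = 4 × B(n-1), B(0) = 200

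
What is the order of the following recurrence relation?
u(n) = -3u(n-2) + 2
The order is the largest lag k for which u(n-k) appears. Here the deepest term is u(n-2) (the 2 term is non-homogeneous and does not affect the order), so the order is 2.

Order 2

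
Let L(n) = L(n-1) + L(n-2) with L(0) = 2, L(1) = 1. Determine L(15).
Computing the sequence terms:
2, 1, 3, 4, 7, 11, 18, 29, 47, 76, 123, 199, 322, 521, 843, 1364

1364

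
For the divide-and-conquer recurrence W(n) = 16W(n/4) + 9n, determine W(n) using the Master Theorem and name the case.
Master Theorem template: W(n) = a·W(n/b) + f(n).
Here: a=16, b=4, f(n)=9n
Compute log_b(a) = log_4(16) = 2.
f(n) = 9n = O(n^(2-ε)) with ε = 1. Case 1: W(n) = Θ(n^log_b(a)) = Θ(n^2).

Case 1: W(n) = Θ(n^2)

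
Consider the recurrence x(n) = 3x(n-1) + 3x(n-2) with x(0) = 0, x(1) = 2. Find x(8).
Computing the sequence terms:
0, 2, 6, 24, 90, 342, 1296, 4914, 18630

18630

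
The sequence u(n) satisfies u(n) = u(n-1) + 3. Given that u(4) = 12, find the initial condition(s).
u(4) = u(0) + 4·3, so u(0) = 12 - 12 = 0.

u(0) = 0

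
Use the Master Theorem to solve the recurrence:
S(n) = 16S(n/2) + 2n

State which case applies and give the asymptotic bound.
Master Theorem template: S(n) = a·S(n/b) + f(n).
Here: a=16, b=2, f(n)=2n
Compute log_b(a) = log_2(16) = 4.
f(n) = 2n = O(n^(4-ε)) with ε = 3. Case 1: S(n) = Θ(n^log_b(a)) = Θ(n^4).

Case 1: S(n) = Θ(n^4)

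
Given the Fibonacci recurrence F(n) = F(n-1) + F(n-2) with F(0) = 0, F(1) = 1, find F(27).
Computing the sequence terms:
0, 1, 1, 2, 3, 5, 8, 13, 21, 34, 55, 89, 144, 233, 377, 610, 987, 1597, 2584, 4181, 6765, 10946, 17711, 28657, 46368, 75025, 121393, 196418

196418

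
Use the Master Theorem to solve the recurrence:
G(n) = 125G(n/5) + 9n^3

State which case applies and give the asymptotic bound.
Master Theorem template: G(n) = a·G(n/b) + f(n).
Here: a=125, b=5, f(n)=9n^3
Compute log_b(a) = log_5(125) = 3.
f(n) = 9n^3 = Θ(n^3). Case 2: G(n) = Θ(n^3 log n).

Case 2: G(n) = Θ(n^3 log n)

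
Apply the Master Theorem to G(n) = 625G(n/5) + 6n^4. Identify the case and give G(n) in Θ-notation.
Master Theorem template: G(n) = a·G(n/b) + f(n).
Here: a=625, b=5, f(n)=6n^4
Compute log_b(a) = log_5(625) = 4.
f(n) = 6n^4 = Θ(n^4). Case 2: G(n) = Θ(n^4 log n).

Case 2: G(n) = Θ(n^4 log n)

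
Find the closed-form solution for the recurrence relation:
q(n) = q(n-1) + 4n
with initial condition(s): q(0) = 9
Recurrence: q(n) = q(n-1) + 4n, initial: q(0) = 9.
Telescoping: q(n) = q(0) + 4·Σᵢ₌₁ⁿ i = 9 + 4·n(n+1)/2.

q(n) = 4·n(n+1)/2 + 9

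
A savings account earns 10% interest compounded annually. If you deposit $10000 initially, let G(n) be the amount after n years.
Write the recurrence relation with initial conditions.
Each year the balance grows by 10%, i.e. is multiplied by 1 + 10/100 = 1.1, so G(n) = 1.1 × G(n-1). The initial deposit gives G(0) = 10000.
Unrolling gives the closed form G(n) = 10000 × (1.1)ⁿ.

G(n) = 1.1 × G(n-1), G(0) = 10000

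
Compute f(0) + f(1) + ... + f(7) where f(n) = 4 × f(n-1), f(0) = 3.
Computing the sequence terms: 3, 12, 48, 192, 768, 3072, 12288, 49152
Adding these values together:

65535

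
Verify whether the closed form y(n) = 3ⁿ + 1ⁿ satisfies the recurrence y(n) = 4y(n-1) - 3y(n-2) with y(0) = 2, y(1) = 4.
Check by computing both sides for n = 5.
From the recurrence with y(0) = 2, y(1) = 4:
  y(0) = 2, y(1) = 4, y(2) = 10, y(3) = 28, y(4) = 82, y(5) = 244
  so the recurrence gives y(5) = 244.
From the proposed closed form y(n) = 3ⁿ + 1ⁿ:
  y(5) = 244.
Both sides give 244 at n = 5, and the initial condition(s) match, so the closed form is consistent.

Yes, the closed form is correct.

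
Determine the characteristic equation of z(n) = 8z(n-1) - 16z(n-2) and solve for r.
Substitute z(n) = rⁿ and divide through by rⁿ⁻²: r² - 8r + 16 = 0
Factor: (r - 4)² = 0, so r = 4 (double root).
General solution: z(n) = (A + Bn)·4ⁿ

Characteristic: r² - 8r + 16 = 0, Roots: r = 4 (double root)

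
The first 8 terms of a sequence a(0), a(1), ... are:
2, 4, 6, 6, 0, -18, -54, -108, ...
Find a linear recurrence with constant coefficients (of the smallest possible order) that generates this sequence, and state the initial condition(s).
Look for the lowest-order linear relation among consecutive terms.
Observation: a(n) - 3·a(n-1) - (-3)·a(n-2) = 0 holds for the shown terms, and no order-1 relation a(n) = α·a(n-1) + β fits.
Check at n=3: 3·6 + (-3)·4 = 6. ✓

a(n) = 3a(n-1) - 3a(n-2), a(0) = 2, a(1) = 4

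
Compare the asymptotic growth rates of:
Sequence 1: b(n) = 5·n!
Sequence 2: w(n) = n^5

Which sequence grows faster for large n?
Comparing growth rates:
Growth-rate hierarchy: log n ≺ any polynomial ≺ any exponential cⁿ (c>1) ≺ n! ≺ nⁿ.
factorial dominates polynomial degree 5 asymptotically.

b(n) grows faster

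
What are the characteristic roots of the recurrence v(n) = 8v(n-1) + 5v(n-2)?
Substitute v(n) = rⁿ and divide through by rⁿ⁻²: r² - 8r - 5 = 0
Discriminant: 8² + 4·5 = 84, not a perfect square, so by the quadratic formula r = (8 ± √84)/2.
General solution: v(n) = A·r₁ⁿ + B·r₂ⁿ where r₁,r₂ = (8 ± √84)/2

Characteristic: r² - 8r - 5 = 0, Roots: r = (8 ± √84)/2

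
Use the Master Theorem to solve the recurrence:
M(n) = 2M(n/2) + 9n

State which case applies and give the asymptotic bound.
Master Theorem template: M(n) = a·M(n/b) + f(n).
Here: a=2, b=2, f(n)=9n
Compute log_b(a) = log_2(2) = 1.
f(n) = 9n = Θ(n). Case 2: M(n) = Θ(n log n).

Case 2: M(n) = Θ(n log n)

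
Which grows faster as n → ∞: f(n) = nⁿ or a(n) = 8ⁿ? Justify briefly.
Comparing growth rates:
Growth-rate hierarchy: log n ≺ any polynomial ≺ any exponential cⁿ (c>1) ≺ n! ≺ nⁿ.
super-exponential nⁿ dominates exponential base 8 asymptotically.

f(n) grows faster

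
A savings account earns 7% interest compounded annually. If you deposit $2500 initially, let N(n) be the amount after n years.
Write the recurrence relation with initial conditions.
Each year the balance grows by 7%, i.e. is multiplied by 1 + 7/100 = 1.07, so N(n) = 1.07 × N(n-1). The initial deposit gives N(0) = 2500.
Unrolling gives the closed form N(n) = 2500 × (1.07)ⁿ.

N(n) = 1.07 × N(n-1), N(0) = 2500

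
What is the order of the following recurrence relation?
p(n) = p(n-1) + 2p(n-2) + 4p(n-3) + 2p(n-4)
The order is the largest lag k for which p(n-k) appears. Here the deepest term is p(n-4), so the order is 4.

Order 4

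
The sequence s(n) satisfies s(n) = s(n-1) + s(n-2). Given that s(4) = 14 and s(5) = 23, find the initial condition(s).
Work backwards using s(k) = s(k+2) - s(k+1):
s(3) = s(5) - s(4) = 23 - 14 = 9
s(2) = s(4) - s(3) = 14 - 9 = 5
s(1) = s(3) - s(2) = 9 - 5 = 4
s(0) = s(2) - s(1) = 5 - 4 = 1

s(0) = 1, s(1) = 4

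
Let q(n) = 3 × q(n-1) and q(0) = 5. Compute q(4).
Computing step by step:
q(0) = 5
q(1) = 3 × 5 = 15
q(2) = 3 × 15 = 45
q(3) = 3 × 45 = 135
q(4) = 3 × 135 = 405

405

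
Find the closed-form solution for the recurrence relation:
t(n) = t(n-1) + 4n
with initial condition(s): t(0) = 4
Recurrence: t(n) = t(n-1) + 4n, initial: t(0) = 4.
Telescoping: t(n) = t(0) + 4·Σᵢ₌₁ⁿ i = 4 + 4·n(n+1)/2.

t(n) = 4·n(n+1)/2 + 4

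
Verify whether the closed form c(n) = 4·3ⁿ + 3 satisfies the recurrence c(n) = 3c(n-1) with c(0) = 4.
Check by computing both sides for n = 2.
From the recurrence with c(0) = 4:
  c(0) = 4, c(1) = 12, c(2) = 36
  so the recurrence gives c(2) = 36.
From the proposed closed form c(n) = 4·3ⁿ + 3:
  c(2) = 39.
The recurrence gives 36 but the closed form gives 39, so the closed form does not satisfy the recurrence.

No, the closed form is incorrect.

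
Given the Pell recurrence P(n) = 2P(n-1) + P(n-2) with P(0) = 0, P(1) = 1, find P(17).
Computing the sequence terms:
0, 1, 2, 5, 12, 29, 70, 169, 408, 985, 2378, 5741, 13860, 33461, 80782, 195025, 470832, 1136689

1136689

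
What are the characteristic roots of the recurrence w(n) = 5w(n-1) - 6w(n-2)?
Substitute w(n) = rⁿ and divide through by rⁿ⁻²: r² - 5r + 6 = 0
Factor: (r - 2)(r - 3) = 0, so r = 2, 3.
General solution: w(n) = A·2ⁿ + B·3ⁿ

Characteristic: r² - 5r + 6 = 0, Roots: r = 2, 3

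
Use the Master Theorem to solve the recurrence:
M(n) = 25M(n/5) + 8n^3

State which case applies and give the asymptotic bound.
Master Theorem template: M(n) = a·M(n/b) + f(n).
Here: a=25, b=5, f(n)=8n^3
Compute log_b(a) = log_5(25) = 2.
f(n) = 8n^3 = Ω(n^(2+ε)) with ε = 1, and the regularity condition holds (a·f(n/b) = (a/b^3)·f(n) with a/b^3 = 5^-1 < 1). Case 3: M(n) = Θ(f(n)) = Θ(n^3).

Case 3: M(n) = Θ(n^3)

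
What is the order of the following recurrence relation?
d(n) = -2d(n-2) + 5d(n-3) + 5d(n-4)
The order is the largest lag k for which d(n-k) appears. Here the deepest term is d(n-4), so the order is 4.

Order 4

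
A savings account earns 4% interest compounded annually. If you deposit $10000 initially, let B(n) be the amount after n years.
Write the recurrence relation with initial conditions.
Each year the balance grows by 4%, i.e. is multiplied by 1 + 4/100 = 1.04, so B(n) = 1.04 × B(n-1). The initial deposit gives B(0) = 10000.
Unrolling gives the closed form B(n) = 10000 × (1.04)ⁿ.

B(n) = 1.04 × B(n-1), B(0) = 10000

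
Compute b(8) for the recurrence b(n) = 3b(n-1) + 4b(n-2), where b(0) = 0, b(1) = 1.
Computing the sequence terms:
0, 1, 3, 13, 51, 205, 819, 3277, 13107

13107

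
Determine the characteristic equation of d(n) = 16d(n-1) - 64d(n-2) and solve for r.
Substitute d(n) = rⁿ and divide through by rⁿ⁻²: r² - 16r + 64 = 0
Factor: (r - 8)² = 0, so r = 8 (double root).
General solution: d(n) = (A + Bn)·8ⁿ

Characteristic: r² - 16r + 64 = 0, Roots: r = 8 (double root)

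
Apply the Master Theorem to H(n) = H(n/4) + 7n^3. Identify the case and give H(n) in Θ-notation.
Master Theorem template: H(n) = a·H(n/b) + f(n).
Here: a=1, b=4, f(n)=7n^3
Compute log_b(a) = log_4(1) = 0.
f(n) = 7n^3 = Ω(n^(0+ε)) with ε = 3, and the regularity condition holds (a·f(n/b) = (a/b^3)·f(n) with a/b^3 = 4^-3 < 1). Case 3: H(n) = Θ(f(n)) = Θ(n^3).

Case 3: H(n) = Θ(n^3)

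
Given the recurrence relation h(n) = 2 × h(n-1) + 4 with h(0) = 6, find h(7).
Computing step by step:
h(0) = 6
h(1) = 2 × 6 + 4 = 16
h(2) = 2 × 16 + 4 = 36
h(3) = 2 × 36 + 4 = 76
h(4) = 2 × 76 + 4 = 156
h(5) = 2 × 156 + 4 = 316
h(6) = 2 × 316 + 4 = 636
h(7) = 2 × 636 + 4 = 1276

1276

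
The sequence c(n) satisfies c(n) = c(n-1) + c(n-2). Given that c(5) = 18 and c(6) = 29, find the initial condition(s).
Work backwards using c(k) = c(k+2) - c(k+1):
c(4) = c(6) - c(5) = 29 - 18 = 11
c(3) = c(5) - c(4) = 18 - 11 = 7
c(2) = c(4) - c(3) = 11 - 7 = 4
c(1) = c(3) - c(2) = 7 - 4 = 3
c(0) = c(2) - c(1) = 4 - 3 = 1

c(0) = 1, c(1) = 3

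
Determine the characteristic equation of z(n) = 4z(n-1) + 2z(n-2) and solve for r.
Substitute z(n) = rⁿ and divide through by rⁿ⁻²: r² - 4r - 2 = 0
Discriminant: 4² + 4·2 = 24, not a perfect square, so by the quadratic formula r = (4 ± √24)/2.
General solution: z(n) = A·r₁ⁿ + B·r₂ⁿ where r₁,r₂ = (4 ± √24)/2

Characteristic: r² - 4r - 2 = 0, Roots: r = (4 ± √24)/2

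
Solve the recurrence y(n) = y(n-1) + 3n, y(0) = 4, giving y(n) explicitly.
Recurrence: y(n) = y(n-1) + 3n, initial: y(0) = 4.
Telescoping: y(n) = y(0) + 3·Σᵢ₌₁ⁿ i = 4 + 3·n(n+1)/2.

y(n) = 3·n(n+1)/2 + 4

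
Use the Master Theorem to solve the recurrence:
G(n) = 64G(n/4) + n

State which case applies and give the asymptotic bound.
Master Theorem template: G(n) = a·G(n/b) + f(n).
Here: a=64, b=4, f(n)=n
Compute log_b(a) = log_4(64) = 3.
f(n) = n = O(n^(3-ε)) with ε = 2. Case 1: G(n) = Θ(n^log_b(a)) = Θ(n^3).

Case 1: G(n) = Θ(n^3)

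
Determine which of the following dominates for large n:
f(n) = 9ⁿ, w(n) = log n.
Comparing growth rates:
Growth-rate hierarchy: log n ≺ any polynomial ≺ any exponential cⁿ (c>1) ≺ n! ≺ nⁿ.
exponential base 9 dominates logarithmic asymptotically.

f(n) grows faster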